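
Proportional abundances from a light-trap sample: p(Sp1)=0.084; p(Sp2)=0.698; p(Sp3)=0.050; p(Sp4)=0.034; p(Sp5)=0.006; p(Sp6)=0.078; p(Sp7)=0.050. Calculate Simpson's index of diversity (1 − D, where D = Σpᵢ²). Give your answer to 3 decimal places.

D = 0.084² + 0.698² + 0.05² + 0.034² + 0.006² + 0.078² + 0.05² = 0.00706 + 0.48720 + 0.00250 + 0.00116 + 0.00004 + 0.00608 + 0.00250 = 0.50654 (working shown to 5 dp, full precision carried).
So 1 − D = 0.49346, i.e. 0.493 to 3 decimal places.

0.493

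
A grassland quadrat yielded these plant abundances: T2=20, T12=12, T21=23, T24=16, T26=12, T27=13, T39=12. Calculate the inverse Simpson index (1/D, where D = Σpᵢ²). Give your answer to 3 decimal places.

Total N = 20+12+23+16+12+13+12 = 108, so the proportions are 0.1851852, 0.1111111, 0.212963, 0.1481481, 0.1111111, 0.1203704, 0.1111111 (working shown to 7 dp, full precision carried).
D = 0.1851852² + 0.1111111² + 0.212963² + 0.1481481² + 0.1111111² + 0.1203704² + 0.1111111² = 0.0342936 + 0.0123457 + 0.0453532 + 0.0219479 + 0.0123457 + 0.0144890 + 0.0123457 = 0.1531207.
So 1/D = 6.53080, i.e. 6.531 to 3 decimal places.

6.531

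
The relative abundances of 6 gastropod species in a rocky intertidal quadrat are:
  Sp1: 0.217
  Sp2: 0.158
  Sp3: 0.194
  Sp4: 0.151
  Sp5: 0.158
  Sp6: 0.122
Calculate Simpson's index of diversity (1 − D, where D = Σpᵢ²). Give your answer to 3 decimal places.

0.828

D = 0.217² + 0.158² + 0.194² + 0.151² + 0.158² + 0.122² = 0.04709 + 0.02496 + 0.03764 + 0.02280 + 0.02496 + 0.01488 = 0.17234 (working shown to 5 dp, full precision carried).
So 1 − D = 0.82766, i.e. 0.828 to 3 decimal places.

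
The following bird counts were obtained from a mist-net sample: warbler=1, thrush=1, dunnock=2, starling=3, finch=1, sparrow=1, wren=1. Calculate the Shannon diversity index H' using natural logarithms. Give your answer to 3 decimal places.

Total N = 1+1+2+3+1+1+1 = 10, so the proportions are 0.1, 0.1, 0.2, 0.3, 0.1, 0.1, 0.1 (working shown to 5 dp, full precision carried).
Each pᵢ ln pᵢ term: 0.1×(-2.30259)=-0.23026, 0.1×(-2.30259)=-0.23026, 0.2×(-1.60944)=-0.32189, 0.3×(-1.20397)=-0.36119, 0.1×(-2.30259)=-0.23026, 0.1×(-2.30259)=-0.23026, 0.1×(-2.30259)=-0.23026.
Sum = -1.83437, so H' = 1.834.

1.834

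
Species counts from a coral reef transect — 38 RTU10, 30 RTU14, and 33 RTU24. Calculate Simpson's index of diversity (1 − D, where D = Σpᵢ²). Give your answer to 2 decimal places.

Total N = 38+30+33 = 101, so the proportions are 0.3762, 0.297, 0.3267 (working shown to 4 dp, full precision carried).
D = 0.3762² + 0.297² + 0.3267² = 0.1416 + 0.0882 + 0.1068 = 0.3365.
So 1 − D = 0.6635, i.e. 0.66 to 2 decimal places.

0.66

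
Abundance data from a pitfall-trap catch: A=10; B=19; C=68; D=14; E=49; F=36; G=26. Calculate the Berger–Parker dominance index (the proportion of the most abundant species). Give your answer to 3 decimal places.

Total N = 10+19+68+14+49+36+26 = 222, so the proportions are 0.04505, 0.08559, 0.30631, 0.06306, 0.22072, 0.16216, 0.11712 (working shown to 5 dp, full precision carried).
The largest proportion is 0.30631, i.e. d = 0.306 to 3 decimal places.

0.306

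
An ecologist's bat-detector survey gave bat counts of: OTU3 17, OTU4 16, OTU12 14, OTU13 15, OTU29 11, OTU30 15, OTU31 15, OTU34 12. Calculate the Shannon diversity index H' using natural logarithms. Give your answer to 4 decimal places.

2.0708

Total N = 17+16+14+15+11+15+15+12 = 115, so the proportions are 0.147826, 0.13913, 0.121739, 0.130435, 0.095652, 0.130435, 0.130435, 0.104348 (working shown to 6 dp, full precision carried).
Each pᵢ ln pᵢ term: 0.147826×(-1.911719)=-0.282602, 0.13913×(-1.972343)=-0.274413, 0.121739×(-2.105875)=-0.256367, 0.130435×(-2.036882)=-0.265680, 0.095652×(-2.347037)=-0.224499, 0.130435×(-2.036882)=-0.265680, 0.130435×(-2.036882)=-0.265680, 0.104348×(-2.260025)=-0.235829.
Sum = -2.070751, so H' = 2.0708.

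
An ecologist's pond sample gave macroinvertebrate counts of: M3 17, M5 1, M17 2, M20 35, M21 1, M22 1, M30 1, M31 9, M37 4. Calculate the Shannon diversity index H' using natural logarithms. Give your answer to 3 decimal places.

Total N = 17+1+2+35+1+1+1+9+4 = 71, so the proportions are 0.23944, 0.01408, 0.02817, 0.49296, 0.01408, 0.01408, 0.01408, 0.12676, 0.05634 (working shown to 5 dp, full precision carried).
Each pᵢ ln pᵢ term: 0.23944×(-1.42947)=-0.34227, 0.01408×(-4.26268)=-0.06004, 0.02817×(-3.56953)=-0.10055, 0.49296×(-0.70733)=-0.34868, 0.01408×(-4.26268)=-0.06004, 0.01408×(-4.26268)=-0.06004, 0.01408×(-4.26268)=-0.06004, 0.12676×(-2.06546)=-0.26182, 0.05634×(-2.87639)=-0.16205.
Sum = -1.45552, so H' = 1.456.

1.456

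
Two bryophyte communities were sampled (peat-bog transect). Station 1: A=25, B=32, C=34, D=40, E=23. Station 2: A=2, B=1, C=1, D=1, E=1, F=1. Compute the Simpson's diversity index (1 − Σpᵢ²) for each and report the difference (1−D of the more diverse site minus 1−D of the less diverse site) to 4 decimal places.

Station 1: N=154, proportions 0.162338, 0.207792, 0.220779, 0.25974, 0.149351, giving 1−D = 0.791955 (working shown to 6 dp, full precision carried).
Station 2: N=7, proportions 0.285714, 0.142857, 0.142857, 0.142857, 0.142857, 0.142857, giving 1−D = 0.816327.
Difference = |0.791955 − 0.816327| = 0.024372, i.e. 0.0244 to 4 decimal places.

0.0244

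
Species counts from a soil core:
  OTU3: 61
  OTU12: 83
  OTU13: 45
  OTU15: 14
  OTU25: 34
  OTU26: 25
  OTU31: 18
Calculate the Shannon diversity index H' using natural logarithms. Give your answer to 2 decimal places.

1.78

Total N = 61+83+45+14+34+25+18 = 280, so the proportions are 0.2179, 0.2964, 0.1607, 0.05, 0.1214, 0.0893, 0.0643 (working shown to 4 dp, full precision carried).
Each pᵢ ln pᵢ term: 0.2179×(-1.5239)=-0.3320, 0.2964×(-1.2159)=-0.3604, 0.1607×(-1.8281)=-0.2938, 0.05×(-2.9957)=-0.1498, 0.1214×(-2.1084)=-0.2560, 0.0893×(-2.4159)=-0.2157, 0.0643×(-2.7444)=-0.1764.
Sum = -1.7842, so H' = 1.78.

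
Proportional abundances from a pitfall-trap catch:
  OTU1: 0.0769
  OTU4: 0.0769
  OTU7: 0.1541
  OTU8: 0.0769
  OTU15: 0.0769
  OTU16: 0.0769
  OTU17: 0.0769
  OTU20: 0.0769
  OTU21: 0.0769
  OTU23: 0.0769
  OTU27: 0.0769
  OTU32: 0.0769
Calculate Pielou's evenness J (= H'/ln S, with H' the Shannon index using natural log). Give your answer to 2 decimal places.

H' = −Σ pᵢ ln pᵢ = −((-0.1973) + (-0.1973) + (-0.2882) + (-0.1973) + (-0.1973) + (-0.1973) + (-0.1973) + (-0.1973) + (-0.1973) + (-0.1973) + (-0.1973) + (-0.1973)) = 2.4581 (working shown to 4 dp, full precision carried).
With S = 12 species, ln S = 2.4849, so J = 2.4581/2.4849 = 0.9892, i.e. 0.99 to 2 decimal places.

0.99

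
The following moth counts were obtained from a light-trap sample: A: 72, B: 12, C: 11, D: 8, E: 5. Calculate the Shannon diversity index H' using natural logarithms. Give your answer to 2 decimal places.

Total N = 72+12+11+8+5 = 108, so the proportions are 0.6667, 0.1111, 0.1019, 0.0741, 0.0463 (working shown to 4 dp, full precision carried).
Each pᵢ ln pᵢ term: 0.6667×(-0.4055)=-0.2703, 0.1111×(-2.1972)=-0.2441, 0.1019×(-2.2842)=-0.2327, 0.0741×(-2.6027)=-0.1928, 0.0463×(-3.0727)=-0.1423.
Sum = -1.0821, so H' = 1.08.

1.08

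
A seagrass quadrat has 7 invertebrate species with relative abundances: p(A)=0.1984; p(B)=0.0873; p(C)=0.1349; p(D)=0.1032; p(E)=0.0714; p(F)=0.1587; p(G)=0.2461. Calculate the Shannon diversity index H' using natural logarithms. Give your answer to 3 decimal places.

1.864

Each pᵢ ln pᵢ term (working shown to 5 dp, full precision carried): 0.1984×(-1.61747)=-0.32091, 0.0873×(-2.43840)=-0.21287, 0.1349×(-2.00322)=-0.27023, 0.1032×(-2.27109)=-0.23438, 0.0714×(-2.63946)=-0.18846, 0.1587×(-1.84074)=-0.29213, 0.2461×(-1.40202)=-0.34504.
Sum = -1.86401, so H' = 1.864.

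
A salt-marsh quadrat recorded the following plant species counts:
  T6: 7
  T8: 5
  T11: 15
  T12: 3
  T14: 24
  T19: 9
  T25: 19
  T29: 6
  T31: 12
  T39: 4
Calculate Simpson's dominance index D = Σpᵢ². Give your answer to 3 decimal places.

Total N = 7+5+15+3+24+9+19+6+12+4 = 104, so the proportions are 0.06731, 0.04808, 0.14423, 0.02885, 0.23077, 0.08654, 0.18269, 0.05769, 0.11538, 0.03846 (working shown to 5 dp, full precision carried).
D = 0.06731² + 0.04808² + 0.14423² + 0.02885² + 0.23077² + 0.08654² + 0.18269² + 0.05769² + 0.11538² + 0.03846² = 0.00453 + 0.00231 + 0.02080 + 0.00083 + 0.05325 + 0.00749 + 0.03338 + 0.00333 + 0.01331 + 0.00148 = 0.14072.
To 3 decimal places, D = 0.141.

0.141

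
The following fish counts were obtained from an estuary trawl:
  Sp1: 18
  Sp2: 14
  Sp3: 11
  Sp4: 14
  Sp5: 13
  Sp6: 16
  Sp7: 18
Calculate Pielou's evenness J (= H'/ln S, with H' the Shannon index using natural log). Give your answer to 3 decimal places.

Total N = 18+14+11+14+13+16+18 = 104, so the proportions are 0.17308, 0.13462, 0.10577, 0.13462, 0.125, 0.15385, 0.17308 (working shown to 5 dp, full precision carried).
H' = −Σ pᵢ ln pᵢ = −((-0.30358) + (-0.26995) + (-0.23761) + (-0.26995) + (-0.25993) + (-0.28797) + (-0.30358)) = 1.93257.
With S = 7 species, ln S = 1.94591, so J = 1.93257/1.94591 = 0.99314, i.e. 0.993 to 3 decimal places.

0.993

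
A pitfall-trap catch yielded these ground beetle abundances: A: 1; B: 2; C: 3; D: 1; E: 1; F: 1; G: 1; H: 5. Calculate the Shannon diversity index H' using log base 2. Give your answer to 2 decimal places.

2.68

Total N = 1+2+3+1+1+1+1+5 = 15, so the proportions are 0.0667, 0.1333, 0.2, 0.0667, 0.0667, 0.0667, 0.0667, 0.3333 (working shown to 4 dp, full precision carried).
Each pᵢ log₂ pᵢ term: 0.0667×(-3.9069)=-0.2605, 0.1333×(-2.9069)=-0.3876, 0.2×(-2.3219)=-0.4644, 0.0667×(-3.9069)=-0.2605, 0.0667×(-3.9069)=-0.2605, 0.0667×(-3.9069)=-0.2605, 0.0667×(-3.9069)=-0.2605, 0.3333×(-1.5850)=-0.5283.
Sum = -2.6826, so H' = 2.68.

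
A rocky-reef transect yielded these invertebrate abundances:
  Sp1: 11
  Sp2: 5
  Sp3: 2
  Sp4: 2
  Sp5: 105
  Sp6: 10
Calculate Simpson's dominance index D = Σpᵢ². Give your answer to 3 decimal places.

0.619

Total N = 11+5+2+2+105+10 = 135, so the proportions are 0.08148, 0.03704, 0.01481, 0.01481, 0.77778, 0.07407 (working shown to 5 dp, full precision carried).
D = 0.08148² + 0.03704² + 0.01481² + 0.01481² + 0.77778² + 0.07407² = 0.00664 + 0.00137 + 0.00022 + 0.00022 + 0.60494 + 0.00549 = 0.61888.
To 3 decimal places, D = 0.619.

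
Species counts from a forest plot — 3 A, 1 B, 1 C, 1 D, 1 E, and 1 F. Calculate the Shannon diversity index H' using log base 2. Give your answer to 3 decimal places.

Total N = 3+1+1+1+1+1 = 8, so the proportions are 0.375, 0.125, 0.125, 0.125, 0.125, 0.125 (working shown to 5 dp, full precision carried).
Each pᵢ log₂ pᵢ term: 0.375×(-1.41504)=-0.53064, 0.125×(-3.00000)=-0.37500, 0.125×(-3.00000)=-0.37500, 0.125×(-3.00000)=-0.37500, 0.125×(-3.00000)=-0.37500, 0.125×(-3.00000)=-0.37500.
Sum = -2.40564, so H' = 2.406.

2.406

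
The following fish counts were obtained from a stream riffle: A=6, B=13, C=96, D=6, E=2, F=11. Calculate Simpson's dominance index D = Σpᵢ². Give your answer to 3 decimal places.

0.534

Total N = 6+13+96+6+2+11 = 134, so the proportions are 0.04478, 0.09701, 0.71642, 0.04478, 0.01493, 0.08209 (working shown to 5 dp, full precision carried).
D = 0.04478² + 0.09701² + 0.71642² + 0.04478² + 0.01493² + 0.08209² = 0.00200 + 0.00941 + 0.51325 + 0.00200 + 0.00022 + 0.00674 = 0.53364.
To 3 decimal places, D = 0.534.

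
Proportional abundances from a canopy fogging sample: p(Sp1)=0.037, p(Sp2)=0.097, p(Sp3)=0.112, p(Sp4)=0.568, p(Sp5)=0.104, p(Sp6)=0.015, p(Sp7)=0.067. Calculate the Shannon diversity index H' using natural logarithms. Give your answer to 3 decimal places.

Each pᵢ ln pᵢ term (working shown to 5 dp, full precision carried): 0.037×(-3.29684)=-0.12198, 0.097×(-2.33304)=-0.22631, 0.112×(-2.18926)=-0.24520, 0.568×(-0.56563)=-0.32128, 0.104×(-2.26336)=-0.23539, 0.015×(-4.19971)=-0.06300, 0.067×(-2.70306)=-0.18111.
Sum = -1.39426, so H' = 1.394.

1.394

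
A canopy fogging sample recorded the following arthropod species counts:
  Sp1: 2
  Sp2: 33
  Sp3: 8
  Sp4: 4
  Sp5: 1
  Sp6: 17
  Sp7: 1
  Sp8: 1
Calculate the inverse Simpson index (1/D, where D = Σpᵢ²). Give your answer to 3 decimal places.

3.064

Total N = 2+33+8+4+1+17+1+1 = 67, so the proportions are 0.029851, 0.492537, 0.119403, 0.059701, 0.014925, 0.253731, 0.014925, 0.014925 (working shown to 6 dp, full precision carried).
D = 0.029851² + 0.492537² + 0.119403² + 0.059701² + 0.014925² + 0.253731² + 0.014925² + 0.014925² = 0.000891 + 0.242593 + 0.014257 + 0.003564 + 0.000223 + 0.064380 + 0.000223 + 0.000223 = 0.326353.
So 1/D = 3.06416, i.e. 3.064 to 3 decimal places.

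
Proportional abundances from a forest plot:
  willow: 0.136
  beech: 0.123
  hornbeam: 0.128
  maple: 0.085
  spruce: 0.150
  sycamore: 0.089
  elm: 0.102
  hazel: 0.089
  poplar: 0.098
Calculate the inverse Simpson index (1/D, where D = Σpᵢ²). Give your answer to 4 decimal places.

8.6517

D = 0.136² + 0.123² + 0.128² + 0.085² + 0.15² + 0.089² + 0.102² + 0.089² + 0.098² = 0.01849600 + 0.01512900 + 0.01638400 + 0.00722500 + 0.02250000 + 0.00792100 + 0.01040400 + 0.00792100 + 0.00960400 = 0.11558400 (working shown to 8 dp, full precision carried).
So 1/D = 8.651717, i.e. 8.6517 to 4 decimal places.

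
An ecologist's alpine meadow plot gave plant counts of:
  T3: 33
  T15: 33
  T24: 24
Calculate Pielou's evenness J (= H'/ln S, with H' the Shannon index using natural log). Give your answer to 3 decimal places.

Total N = 33+33+24 = 90, so the proportions are 0.36667, 0.36667, 0.26667 (working shown to 5 dp, full precision carried).
H' = −Σ pᵢ ln pᵢ = −((-0.36788) + (-0.36788) + (-0.35247)) = 1.08822.
With S = 3 species, ln S = 1.09861, so J = 1.08822/1.09861 = 0.99054, i.e. 0.991 to 3 decimal places.

0.991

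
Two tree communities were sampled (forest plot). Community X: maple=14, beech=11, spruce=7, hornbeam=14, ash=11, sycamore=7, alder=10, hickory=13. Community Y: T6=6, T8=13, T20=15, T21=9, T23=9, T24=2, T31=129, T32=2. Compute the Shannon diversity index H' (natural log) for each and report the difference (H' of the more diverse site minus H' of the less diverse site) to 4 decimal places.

Community X: N=87, proportions 0.1609195, 0.1264368, 0.0804598, 0.1609195, 0.1264368, 0.0804598, 0.1149425, 0.1494253, giving H' = 2.0491238 (working shown to 7 dp, full precision carried).
Community Y: N=185, proportions 0.0324324, 0.0702703, 0.0810811, 0.0486486, 0.0486486, 0.0108108, 0.6972973, 0.0108108, giving H' = 1.1449284.
Difference = |2.0491238 − 1.1449284| = 0.9041954, i.e. 0.9042 to 4 decimal places.

0.9042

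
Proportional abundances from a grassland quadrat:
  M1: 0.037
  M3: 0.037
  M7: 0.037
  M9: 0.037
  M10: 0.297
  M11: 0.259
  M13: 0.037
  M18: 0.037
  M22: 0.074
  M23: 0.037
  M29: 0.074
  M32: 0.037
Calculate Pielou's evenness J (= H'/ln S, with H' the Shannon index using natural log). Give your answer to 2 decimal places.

H' = −Σ pᵢ ln pᵢ = −((-0.1220) + (-0.1220) + (-0.1220) + (-0.1220) + (-0.3606) + (-0.3499) + (-0.1220) + (-0.1220) + (-0.1927) + (-0.1220) + (-0.1927) + (-0.1220)) = 2.0717 (working shown to 4 dp, full precision carried).
With S = 12 species, ln S = 2.4849, so J = 2.0717/2.4849 = 0.8337, i.e. 0.83 to 2 decimal places.

0.83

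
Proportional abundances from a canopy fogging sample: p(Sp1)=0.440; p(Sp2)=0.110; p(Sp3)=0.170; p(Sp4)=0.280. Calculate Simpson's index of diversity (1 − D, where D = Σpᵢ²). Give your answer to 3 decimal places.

D = 0.44² + 0.11² + 0.17² + 0.28² = 0.19360 + 0.01210 + 0.02890 + 0.07840 = 0.31300 (working shown to 5 dp, full precision carried).
So 1 − D = 0.68700, i.e. 0.687 to 3 decimal places.

0.687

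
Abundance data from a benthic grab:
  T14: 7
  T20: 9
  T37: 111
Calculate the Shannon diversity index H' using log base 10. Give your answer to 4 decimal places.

Total N = 7+9+111 = 127, so the proportions are 0.055118, 0.070866, 0.874016 (working shown to 6 dp, full precision carried).
Each pᵢ log₁₀ pᵢ term: 0.055118×(-1.258706)=-0.069377, 0.070866×(-1.149561)=-0.081465, 0.874016×(-0.058481)=-0.051113.
Sum = -0.201956, so H' = 0.2020.

0.2020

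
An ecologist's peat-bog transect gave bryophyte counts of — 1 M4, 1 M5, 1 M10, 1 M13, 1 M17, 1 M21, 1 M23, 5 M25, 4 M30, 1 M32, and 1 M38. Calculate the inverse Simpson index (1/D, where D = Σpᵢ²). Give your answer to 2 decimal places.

Total N = 1+1+1+1+1+1+1+5+4+1+1 = 18, so the proportions are 0.055556, 0.055556, 0.055556, 0.055556, 0.055556, 0.055556, 0.055556, 0.277778, 0.222222, 0.055556, 0.055556 (working shown to 6 dp, full precision carried).
D = 0.055556² + 0.055556² + 0.055556² + 0.055556² + 0.055556² + 0.055556² + 0.055556² + 0.277778² + 0.222222² + 0.055556² + 0.055556² = 0.003086 + 0.003086 + 0.003086 + 0.003086 + 0.003086 + 0.003086 + 0.003086 + 0.077160 + 0.049383 + 0.003086 + 0.003086 = 0.154321.
So 1/D = 6.4800, i.e. 6.48 to 2 decimal places.

6.48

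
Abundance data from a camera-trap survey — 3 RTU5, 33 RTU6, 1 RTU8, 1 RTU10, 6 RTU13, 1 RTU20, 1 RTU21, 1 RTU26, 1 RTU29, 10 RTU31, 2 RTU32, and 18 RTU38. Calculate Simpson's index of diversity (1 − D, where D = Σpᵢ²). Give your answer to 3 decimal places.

Total N = 3+33+1+1+6+1+1+1+1+10+2+18 = 78, so the proportions are 0.03846, 0.42308, 0.01282, 0.01282, 0.07692, 0.01282, 0.01282, 0.01282, 0.01282, 0.12821, 0.02564, 0.23077 (working shown to 5 dp, full precision carried).
D = 0.03846² + 0.42308² + 0.01282² + 0.01282² + 0.07692² + 0.01282² + 0.01282² + 0.01282² + 0.01282² + 0.12821² + 0.02564² + 0.23077² = 0.00148 + 0.17899 + 0.00016 + 0.00016 + 0.00592 + 0.00016 + 0.00016 + 0.00016 + 0.00016 + 0.01644 + 0.00066 + 0.05325 = 0.25773.
So 1 − D = 0.74227, i.e. 0.742 to 3 decimal places.

0.742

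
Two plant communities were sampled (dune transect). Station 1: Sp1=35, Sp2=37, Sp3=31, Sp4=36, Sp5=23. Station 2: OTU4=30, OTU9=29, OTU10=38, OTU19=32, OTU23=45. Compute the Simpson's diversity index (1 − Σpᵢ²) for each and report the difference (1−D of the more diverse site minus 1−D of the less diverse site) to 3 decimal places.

0.001

Station 1: N=162, proportions 0.21605, 0.2284, 0.19136, 0.22222, 0.14198, giving 1−D = 0.79500 (working shown to 5 dp, full precision carried).
Station 2: N=174, proportions 0.17241, 0.16667, 0.21839, 0.18391, 0.25862, giving 1−D = 0.79409.
Difference = |0.79500 − 0.79409| = 0.00091, i.e. 0.001 to 3 decimal places.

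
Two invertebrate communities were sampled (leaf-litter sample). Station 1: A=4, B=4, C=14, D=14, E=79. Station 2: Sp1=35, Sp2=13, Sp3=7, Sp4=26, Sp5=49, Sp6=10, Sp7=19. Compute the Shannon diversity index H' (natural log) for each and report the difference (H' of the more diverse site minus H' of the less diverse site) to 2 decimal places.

0.76

Station 1: N=115, proportions 0.0348, 0.0348, 0.1217, 0.1217, 0.687, giving H' = 1.0043 (working shown to 4 dp, full precision carried).
Station 2: N=159, proportions 0.2201, 0.0818, 0.044, 0.1635, 0.3082, 0.0629, 0.1195, giving H' = 1.7621.
Difference = |1.0043 − 1.7621| = 0.7578, i.e. 0.76 to 2 decimal places.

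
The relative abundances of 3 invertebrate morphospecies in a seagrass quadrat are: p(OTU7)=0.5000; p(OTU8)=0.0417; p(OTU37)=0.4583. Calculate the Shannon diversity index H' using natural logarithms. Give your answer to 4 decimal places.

Each pᵢ ln pᵢ term (working shown to 6 dp, full precision carried): 0.5×(-0.693147)=-0.346574, 0.0417×(-3.177254)=-0.132491, 0.4583×(-0.780231)=-0.357580.
Sum = -0.836645, so H' = 0.8366.

0.8366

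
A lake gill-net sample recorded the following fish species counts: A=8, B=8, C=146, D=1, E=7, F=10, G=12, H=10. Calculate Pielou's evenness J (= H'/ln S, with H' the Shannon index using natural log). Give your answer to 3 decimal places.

Total N = 8+8+146+1+7+10+12+10 = 202, so the proportions are 0.0396, 0.0396, 0.72277, 0.00495, 0.03465, 0.0495, 0.05941, 0.0495 (working shown to 5 dp, full precision carried).
H' = −Σ pᵢ ln pᵢ = −((-0.12787) + (-0.12787) + (-0.23466) + (-0.02628) + (-0.11652) + (-0.14880) + (-0.16772) + (-0.14880)) = 1.09852.
With S = 8 species, ln S = 2.07944, so J = 1.09852/2.07944 = 0.52828, i.e. 0.528 to 3 decimal places.

0.528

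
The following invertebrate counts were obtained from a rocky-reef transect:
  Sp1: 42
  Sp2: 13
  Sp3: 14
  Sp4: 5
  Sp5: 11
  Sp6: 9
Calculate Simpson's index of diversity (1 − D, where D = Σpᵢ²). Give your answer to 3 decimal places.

0.733

Total N = 42+13+14+5+11+9 = 94, so the proportions are 0.44681, 0.1383, 0.14894, 0.05319, 0.11702, 0.09574 (working shown to 5 dp, full precision carried).
D = 0.44681² + 0.1383² + 0.14894² + 0.05319² + 0.11702² + 0.09574² = 0.19964 + 0.01913 + 0.02218 + 0.00283 + 0.01369 + 0.00917 = 0.26664.
So 1 − D = 0.73336, i.e. 0.733 to 3 decimal places.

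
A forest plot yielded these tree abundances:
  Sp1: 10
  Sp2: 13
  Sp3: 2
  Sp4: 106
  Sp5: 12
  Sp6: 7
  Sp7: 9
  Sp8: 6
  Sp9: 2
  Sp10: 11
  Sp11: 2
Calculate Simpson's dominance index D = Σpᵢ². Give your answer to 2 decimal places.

Total N = 10+13+2+106+12+7+9+6+2+11+2 = 180, so the proportions are 0.0556, 0.0722, 0.0111, 0.5889, 0.0667, 0.0389, 0.05, 0.0333, 0.0111, 0.0611, 0.0111 (working shown to 4 dp, full precision carried).
D = 0.0556² + 0.0722² + 0.0111² + 0.5889² + 0.0667² + 0.0389² + 0.05² + 0.0333² + 0.0111² + 0.0611² + 0.0111² = 0.0031 + 0.0052 + 0.0001 + 0.3468 + 0.0044 + 0.0015 + 0.0025 + 0.0011 + 0.0001 + 0.0037 + 0.0001 = 0.3688.
To 2 decimal places, D = 0.37.

0.37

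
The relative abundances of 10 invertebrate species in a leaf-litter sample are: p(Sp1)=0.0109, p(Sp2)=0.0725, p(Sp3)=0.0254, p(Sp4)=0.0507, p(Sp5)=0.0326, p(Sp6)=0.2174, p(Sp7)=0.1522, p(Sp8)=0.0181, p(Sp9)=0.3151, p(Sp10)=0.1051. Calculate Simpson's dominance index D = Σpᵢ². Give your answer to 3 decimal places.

0.191

D = 0.0109² + 0.0725² + 0.0254² + 0.0507² + 0.0326² + 0.2174² + 0.1522² + 0.0181² + 0.3151² + 0.1051² = 0.00012 + 0.00526 + 0.00065 + 0.00257 + 0.00106 + 0.04726 + 0.02316 + 0.00033 + 0.09929 + 0.01105 = 0.19074 (working shown to 5 dp, full precision carried).
To 3 decimal places, D = 0.191.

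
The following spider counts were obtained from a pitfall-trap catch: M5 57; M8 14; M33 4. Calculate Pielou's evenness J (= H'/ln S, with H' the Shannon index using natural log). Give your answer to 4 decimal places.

Total N = 57+14+4 = 75, so the proportions are 0.76, 0.186667, 0.053333 (working shown to 6 dp, full precision carried).
H' = −Σ pᵢ ln pᵢ = −((-0.208572) + (-0.313307) + (-0.156330)) = 0.678209.
With S = 3 species, ln S = 1.098612, so J = 0.678209/1.098612 = 0.617333, i.e. 0.6173 to 4 decimal places.

0.6173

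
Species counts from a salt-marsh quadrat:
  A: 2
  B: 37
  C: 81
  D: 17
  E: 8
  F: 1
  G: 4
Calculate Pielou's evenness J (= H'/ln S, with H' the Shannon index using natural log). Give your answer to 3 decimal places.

Total N = 2+37+81+17+8+1+4 = 150, so the proportions are 0.01333, 0.24667, 0.54, 0.11333, 0.05333, 0.00667, 0.02667 (working shown to 5 dp, full precision carried).
H' = −Σ pᵢ ln pᵢ = −((-0.05757) + (-0.34526) + (-0.33274) + (-0.24677) + (-0.15633) + (-0.03340) + (-0.09665)) = 1.26873.
With S = 7 species, ln S = 1.94591, so J = 1.26873/1.94591 = 0.65200, i.e. 0.652 to 3 decimal places.

0.652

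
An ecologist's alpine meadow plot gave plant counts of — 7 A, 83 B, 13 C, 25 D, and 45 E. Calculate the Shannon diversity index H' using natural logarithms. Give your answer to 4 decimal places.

1.3065

Total N = 7+83+13+25+45 = 173, so the proportions are 0.040462, 0.479769, 0.075145, 0.144509, 0.260116 (working shown to 6 dp, full precision carried).
Each pᵢ ln pᵢ term: 0.040462×(-3.207381)=-0.129778, 0.479769×(-0.734451)=-0.352367, 0.075145×(-2.588342)=-0.194500, 0.144509×(-1.934416)=-0.279540, 0.260116×(-1.346629)=-0.350279.
Sum = -1.306464, so H' = 1.3065.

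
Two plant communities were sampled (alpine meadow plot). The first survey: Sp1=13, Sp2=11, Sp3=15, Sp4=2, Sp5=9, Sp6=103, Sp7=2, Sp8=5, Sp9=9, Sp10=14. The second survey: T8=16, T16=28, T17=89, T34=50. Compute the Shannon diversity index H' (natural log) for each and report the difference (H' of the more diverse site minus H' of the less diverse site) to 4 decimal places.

0.3700

The first survey: N=183, proportions 0.071038, 0.060109, 0.081967, 0.010929, 0.04918, 0.562842, 0.010929, 0.027322, 0.04918, 0.076503, giving H' = 1.575412 (working shown to 6 dp, full precision carried).
The second survey: N=183, proportions 0.087432, 0.153005, 0.486339, 0.273224, giving H' = 1.205372.
Difference = |1.575412 − 1.205372| = 0.370040, i.e. 0.3700 to 4 decimal places.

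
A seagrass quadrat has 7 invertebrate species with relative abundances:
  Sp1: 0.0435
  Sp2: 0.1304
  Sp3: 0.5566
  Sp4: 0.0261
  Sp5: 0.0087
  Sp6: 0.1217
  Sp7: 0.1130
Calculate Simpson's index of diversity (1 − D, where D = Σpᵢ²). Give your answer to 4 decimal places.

0.6430

D = 0.0435² + 0.1304² + 0.5566² + 0.0261² + 0.0087² + 0.1217² + 0.113² = 0.001892 + 0.017004 + 0.309804 + 0.000681 + 0.000076 + 0.014811 + 0.012769 = 0.357037 (working shown to 6 dp, full precision carried).
So 1 − D = 0.642963, i.e. 0.6430 to 4 decimal places.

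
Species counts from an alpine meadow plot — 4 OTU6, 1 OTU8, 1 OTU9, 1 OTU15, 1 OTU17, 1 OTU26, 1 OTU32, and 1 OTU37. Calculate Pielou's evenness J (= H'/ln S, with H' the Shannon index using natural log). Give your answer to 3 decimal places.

0.911

Total N = 4+1+1+1+1+1+1+1 = 11, so the proportions are 0.36364, 0.09091, 0.09091, 0.09091, 0.09091, 0.09091, 0.09091, 0.09091 (working shown to 5 dp, full precision carried).
H' = −Σ pᵢ ln pᵢ = −((-0.36785) + (-0.21799) + (-0.21799) + (-0.21799) + (-0.21799) + (-0.21799) + (-0.21799) + (-0.21799)) = 1.89379.
With S = 8 species, ln S = 2.07944, so J = 1.89379/2.07944 = 0.91072, i.e. 0.911 to 3 decimal places.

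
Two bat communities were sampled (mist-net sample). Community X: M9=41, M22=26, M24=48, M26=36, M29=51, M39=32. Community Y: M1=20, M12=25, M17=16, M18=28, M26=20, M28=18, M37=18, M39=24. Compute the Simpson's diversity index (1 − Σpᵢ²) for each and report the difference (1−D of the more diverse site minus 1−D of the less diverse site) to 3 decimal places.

Community X: N=234, proportions 0.17521, 0.11111, 0.20513, 0.15385, 0.21795, 0.13675, giving 1−D = 0.82501 (working shown to 5 dp, full precision carried).
Community Y: N=169, proportions 0.11834, 0.14793, 0.09467, 0.16568, 0.11834, 0.10651, 0.10651, 0.14201, giving 1−D = 0.87084.
Difference = |0.82501 − 0.87084| = 0.04583, i.e. 0.046 to 3 decimal places.

0.046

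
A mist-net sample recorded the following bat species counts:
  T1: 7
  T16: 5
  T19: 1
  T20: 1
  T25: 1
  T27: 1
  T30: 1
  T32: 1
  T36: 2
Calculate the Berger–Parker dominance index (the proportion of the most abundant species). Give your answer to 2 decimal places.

Total N = 7+5+1+1+1+1+1+1+2 = 20, so the proportions are 0.35, 0.25, 0.05, 0.05, 0.05, 0.05, 0.05, 0.05, 0.1 (working shown to 4 dp, full precision carried).
The largest proportion is 0.35, i.e. d = 0.35 to 2 decimal places.

0.35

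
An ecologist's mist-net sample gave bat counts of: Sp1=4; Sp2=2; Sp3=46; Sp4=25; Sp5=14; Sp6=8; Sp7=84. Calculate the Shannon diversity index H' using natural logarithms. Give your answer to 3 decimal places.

Total N = 4+2+46+25+14+8+84 = 183, so the proportions are 0.02186, 0.01093, 0.25137, 0.13661, 0.0765, 0.04372, 0.45902 (working shown to 5 dp, full precision carried).
Each pᵢ ln pᵢ term: 0.02186×(-3.82319)=-0.08357, 0.01093×(-4.51634)=-0.04936, 0.25137×(-1.38084)=-0.34710, 0.13661×(-1.99061)=-0.27194, 0.0765×(-2.57043)=-0.19664, 0.04372×(-3.13004)=-0.13683, 0.45902×(-0.77867)=-0.35742.
Sum = -1.44286, so H' = 1.443.

1.443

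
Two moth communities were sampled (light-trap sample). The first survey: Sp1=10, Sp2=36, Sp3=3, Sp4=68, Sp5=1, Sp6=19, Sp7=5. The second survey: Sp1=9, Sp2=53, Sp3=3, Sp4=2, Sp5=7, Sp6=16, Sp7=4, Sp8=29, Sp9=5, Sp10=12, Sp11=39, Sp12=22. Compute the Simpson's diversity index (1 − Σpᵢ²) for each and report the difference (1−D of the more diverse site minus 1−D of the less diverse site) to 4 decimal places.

0.1638

The first survey: N=142, proportions 0.070423, 0.253521, 0.021127, 0.478873, 0.007042, 0.133803, 0.035211, giving 1−D = 0.681809 (working shown to 6 dp, full precision carried).
The second survey: N=201, proportions 0.044776, 0.263682, 0.014925, 0.00995, 0.034826, 0.079602, 0.0199, 0.144279, 0.024876, 0.059701, 0.19403, 0.109453, giving 1−D = 0.845573.
Difference = |0.681809 − 0.845573| = 0.163764, i.e. 0.1638 to 4 decimal places.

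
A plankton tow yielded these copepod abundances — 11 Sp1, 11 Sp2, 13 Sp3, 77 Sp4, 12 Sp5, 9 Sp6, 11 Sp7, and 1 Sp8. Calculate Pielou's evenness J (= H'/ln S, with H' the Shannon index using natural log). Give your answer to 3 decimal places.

Total N = 11+11+13+77+12+9+11+1 = 145, so the proportions are 0.07586, 0.07586, 0.08966, 0.53103, 0.08276, 0.06207, 0.07586, 0.0069 (working shown to 5 dp, full precision carried).
H' = −Σ pᵢ ln pᵢ = −((-0.19564) + (-0.19564) + (-0.21623) + (-0.33611) + (-0.20622) + (-0.17252) + (-0.19564) + (-0.03432)) = 1.55231.
With S = 8 species, ln S = 2.07944, so J = 1.55231/2.07944 = 0.74650, i.e. 0.747 to 3 decimal places.

0.747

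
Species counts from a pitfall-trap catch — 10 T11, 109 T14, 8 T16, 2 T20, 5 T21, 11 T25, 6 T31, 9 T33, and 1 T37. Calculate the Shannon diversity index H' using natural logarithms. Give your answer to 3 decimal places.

1.247

Total N = 10+109+8+2+5+11+6+9+1 = 161, so the proportions are 0.06211, 0.67702, 0.04969, 0.01242, 0.03106, 0.06832, 0.03727, 0.0559, 0.00621 (working shown to 5 dp, full precision carried).
Each pᵢ ln pᵢ term: 0.06211×(-2.77882)=-0.17260, 0.67702×(-0.39006)=-0.26408, 0.04969×(-3.00196)=-0.14917, 0.01242×(-4.38826)=-0.05451, 0.03106×(-3.47197)=-0.10783, 0.06832×(-2.68351)=-0.18335, 0.03727×(-3.28964)=-0.12260, 0.0559×(-2.88418)=-0.16123, 0.00621×(-5.08140)=-0.03156.
Sum = -1.24691, so H' = 1.247.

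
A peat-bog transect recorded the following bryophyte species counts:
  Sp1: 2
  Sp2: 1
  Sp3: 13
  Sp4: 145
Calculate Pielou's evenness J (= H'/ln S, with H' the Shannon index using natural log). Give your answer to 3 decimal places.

Total N = 2+1+13+145 = 161, so the proportions are 0.01242, 0.00621, 0.08075, 0.90062 (working shown to 5 dp, full precision carried).
H' = −Σ pᵢ ln pᵢ = −((-0.05451) + (-0.03156) + (-0.20319) + (-0.09427)) = 0.38353.
With S = 4 species, ln S = 1.38629, so J = 0.38353/1.38629 = 0.27666, i.e. 0.277 to 3 decimal places.

0.277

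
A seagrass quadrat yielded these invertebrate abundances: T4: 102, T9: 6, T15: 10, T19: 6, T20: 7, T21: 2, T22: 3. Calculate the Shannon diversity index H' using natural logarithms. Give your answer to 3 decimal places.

0.982

Total N = 102+6+10+6+7+2+3 = 136, so the proportions are 0.75, 0.04412, 0.07353, 0.04412, 0.05147, 0.01471, 0.02206 (working shown to 5 dp, full precision carried).
Each pᵢ ln pᵢ term: 0.75×(-0.28768)=-0.21576, 0.04412×(-3.12090)=-0.13769, 0.07353×(-2.61007)=-0.19192, 0.04412×(-3.12090)=-0.13769, 0.05147×(-2.96674)=-0.15270, 0.01471×(-4.21951)=-0.06205, 0.02206×(-3.81404)=-0.08413.
Sum = -0.98194, so H' = 0.982.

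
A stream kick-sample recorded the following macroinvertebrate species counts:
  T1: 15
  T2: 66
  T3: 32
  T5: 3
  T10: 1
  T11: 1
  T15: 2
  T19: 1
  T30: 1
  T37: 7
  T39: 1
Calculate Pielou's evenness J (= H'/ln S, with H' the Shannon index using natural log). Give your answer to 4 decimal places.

0.5981

Total N = 15+66+32+3+1+1+2+1+1+7+1 = 130, so the proportions are 0.115385, 0.507692, 0.246154, 0.023077, 0.007692, 0.007692, 0.015385, 0.007692, 0.007692, 0.053846, 0.007692 (working shown to 6 dp, full precision carried).
H' = −Σ pᵢ ln pᵢ = −((-0.249171) + (-0.344154) + (-0.345058) + (-0.086975) + (-0.037443) + (-0.037443) + (-0.064221) + (-0.037443) + (-0.037443) + (-0.157318) + (-0.037443)) = 1.434111.
With S = 11 species, ln S = 2.397895, so J = 1.434111/2.397895 = 0.598071, i.e. 0.5981 to 4 decimal places.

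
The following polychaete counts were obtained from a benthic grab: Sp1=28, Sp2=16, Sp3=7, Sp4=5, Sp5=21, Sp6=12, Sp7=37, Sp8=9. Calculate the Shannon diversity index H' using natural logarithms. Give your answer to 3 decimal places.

1.894

Total N = 28+16+7+5+21+12+37+9 = 135, so the proportions are 0.20741, 0.11852, 0.05185, 0.03704, 0.15556, 0.08889, 0.27407, 0.06667 (working shown to 5 dp, full precision carried).
Each pᵢ ln pᵢ term: 0.20741×(-1.57307)=-0.32627, 0.11852×(-2.13269)=-0.25276, 0.05185×(-2.95936)=-0.15345, 0.03704×(-3.29584)=-0.12207, 0.15556×(-1.86075)=-0.28945, 0.08889×(-2.42037)=-0.21514, 0.27407×(-1.29436)=-0.35475, 0.06667×(-2.70805)=-0.18054.
Sum = -1.89443, so H' = 1.894.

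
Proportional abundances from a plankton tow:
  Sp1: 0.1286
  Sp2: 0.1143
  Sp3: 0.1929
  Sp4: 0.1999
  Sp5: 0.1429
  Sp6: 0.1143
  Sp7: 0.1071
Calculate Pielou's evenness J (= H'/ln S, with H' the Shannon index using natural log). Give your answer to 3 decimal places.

0.985

H' = −Σ pᵢ ln pᵢ = −((-0.26376) + (-0.24791) + (-0.31743) + (-0.32183) + (-0.27803) + (-0.24791) + (-0.23926)) = 1.91613 (working shown to 5 dp, full precision carried).
With S = 7 species, ln S = 1.94591, so J = 1.91613/1.94591 = 0.98470, i.e. 0.985 to 3 decimal places.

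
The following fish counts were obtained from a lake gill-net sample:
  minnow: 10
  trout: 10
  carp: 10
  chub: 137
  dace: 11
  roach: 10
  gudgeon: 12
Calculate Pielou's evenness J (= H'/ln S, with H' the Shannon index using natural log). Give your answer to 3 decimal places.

0.610

Total N = 10+10+10+137+11+10+12 = 200, so the proportions are 0.05, 0.05, 0.05, 0.685, 0.055, 0.05, 0.06 (working shown to 5 dp, full precision carried).
H' = −Σ pᵢ ln pᵢ = −((-0.14979) + (-0.14979) + (-0.14979) + (-0.25916) + (-0.15952) + (-0.14979) + (-0.16880)) = 1.18663.
With S = 7 species, ln S = 1.94591, so J = 1.18663/1.94591 = 0.60981, i.e. 0.610 to 3 decimal places.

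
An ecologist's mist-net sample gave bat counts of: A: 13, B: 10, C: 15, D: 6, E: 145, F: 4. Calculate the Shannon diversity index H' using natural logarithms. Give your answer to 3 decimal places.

Total N = 13+10+15+6+145+4 = 193, so the proportions are 0.06736, 0.05181, 0.07772, 0.03109, 0.7513, 0.02073 (working shown to 5 dp, full precision carried).
Each pᵢ ln pᵢ term: 0.06736×(-2.69774)=-0.18171, 0.05181×(-2.96011)=-0.15337, 0.07772×(-2.55464)=-0.19855, 0.03109×(-3.47093)=-0.10790, 0.7513×(-0.28596)=-0.21484, 0.02073×(-3.87640)=-0.08034.
Sum = -0.93672, so H' = 0.937.

0.937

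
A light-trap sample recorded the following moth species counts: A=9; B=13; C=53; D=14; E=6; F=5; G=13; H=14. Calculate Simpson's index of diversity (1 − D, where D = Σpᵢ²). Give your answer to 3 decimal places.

0.772

Total N = 9+13+53+14+6+5+13+14 = 127, so the proportions are 0.07087, 0.10236, 0.41732, 0.11024, 0.04724, 0.03937, 0.10236, 0.11024 (working shown to 5 dp, full precision carried).
D = 0.07087² + 0.10236² + 0.41732² + 0.11024² + 0.04724² + 0.03937² + 0.10236² + 0.11024² = 0.00502 + 0.01048 + 0.17416 + 0.01215 + 0.00223 + 0.00155 + 0.01048 + 0.01215 = 0.22822.
So 1 − D = 0.77178, i.e. 0.772 to 3 decimal places.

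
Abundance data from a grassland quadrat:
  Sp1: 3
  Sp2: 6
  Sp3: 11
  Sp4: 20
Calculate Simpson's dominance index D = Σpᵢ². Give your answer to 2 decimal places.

0.35

Total N = 3+6+11+20 = 40, so the proportions are 0.075, 0.15, 0.275, 0.5 (working shown to 4 dp, full precision carried).
D = 0.075² + 0.15² + 0.275² + 0.5² = 0.0056 + 0.0225 + 0.0756 + 0.2500 = 0.3538.
To 2 decimal places, D = 0.35.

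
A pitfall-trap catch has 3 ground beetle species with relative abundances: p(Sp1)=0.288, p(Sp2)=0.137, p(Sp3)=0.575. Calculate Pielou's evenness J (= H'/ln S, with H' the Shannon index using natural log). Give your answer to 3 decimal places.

0.864

H' = −Σ pᵢ ln pᵢ = −((-0.35850) + (-0.27233) + (-0.31820)) = 0.94902 (working shown to 5 dp, full precision carried).
With S = 3 species, ln S = 1.09861, so J = 0.94902/1.09861 = 0.86384, i.e. 0.864 to 3 decimal places.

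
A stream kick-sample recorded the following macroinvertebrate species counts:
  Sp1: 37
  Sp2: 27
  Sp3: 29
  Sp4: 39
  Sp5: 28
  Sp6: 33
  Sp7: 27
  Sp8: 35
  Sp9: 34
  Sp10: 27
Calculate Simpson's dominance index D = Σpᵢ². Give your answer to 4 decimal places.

Total N = 37+27+29+39+28+33+27+35+34+27 = 316, so the proportions are 0.117089, 0.085443, 0.091772, 0.123418, 0.088608, 0.10443, 0.085443, 0.110759, 0.107595, 0.085443 (working shown to 6 dp, full precision carried).
D = 0.117089² + 0.085443² + 0.091772² + 0.123418² + 0.088608² + 0.10443² + 0.085443² + 0.110759² + 0.107595² + 0.085443² = 0.013710 + 0.007301 + 0.008422 + 0.015232 + 0.007851 + 0.010906 + 0.007301 + 0.012268 + 0.011577 + 0.007301 = 0.101867.
To 4 decimal places, D = 0.1019.

0.1019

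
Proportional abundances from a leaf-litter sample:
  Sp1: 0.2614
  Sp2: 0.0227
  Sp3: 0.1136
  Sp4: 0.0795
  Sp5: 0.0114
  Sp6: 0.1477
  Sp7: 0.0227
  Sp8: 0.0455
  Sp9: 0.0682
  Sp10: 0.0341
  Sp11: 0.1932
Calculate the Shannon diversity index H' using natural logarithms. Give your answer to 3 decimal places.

Each pᵢ ln pᵢ term (working shown to 5 dp, full precision carried): 0.2614×(-1.34170)=-0.35072, 0.0227×(-3.78539)=-0.08593, 0.1136×(-2.17507)=-0.24709, 0.0795×(-2.53200)=-0.20129, 0.0114×(-4.47414)=-0.05101, 0.1477×(-1.91257)=-0.28249, 0.0227×(-3.78539)=-0.08593, 0.0455×(-3.09004)=-0.14060, 0.0682×(-2.68531)=-0.18314, 0.0341×(-3.37846)=-0.11521, 0.1932×(-1.64403)=-0.31763.
Sum = -2.06102, so H' = 2.061.

2.061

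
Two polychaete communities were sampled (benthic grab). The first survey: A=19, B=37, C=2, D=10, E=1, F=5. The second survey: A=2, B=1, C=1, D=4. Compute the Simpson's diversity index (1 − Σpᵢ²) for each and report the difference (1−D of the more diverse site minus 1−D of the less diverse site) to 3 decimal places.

0.004

The first survey: N=74, proportions 0.25676, 0.5, 0.02703, 0.13514, 0.01351, 0.06757, giving 1−D = 0.66034 (working shown to 5 dp, full precision carried).
The second survey: N=8, proportions 0.25, 0.125, 0.125, 0.5, giving 1−D = 0.65625.
Difference = |0.66034 − 0.65625| = 0.00409, i.e. 0.004 to 3 decimal places.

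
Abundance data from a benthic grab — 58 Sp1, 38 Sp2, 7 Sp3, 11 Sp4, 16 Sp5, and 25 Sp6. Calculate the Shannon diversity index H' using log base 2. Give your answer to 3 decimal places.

2.263

Total N = 58+38+7+11+16+25 = 155, so the proportions are 0.37419, 0.24516, 0.04516, 0.07097, 0.10323, 0.16129 (working shown to 5 dp, full precision carried).
Each pᵢ log₂ pᵢ term: 0.37419×(-1.41814)=-0.53066, 0.24516×(-2.02820)=-0.49724, 0.04516×(-4.46877)=-0.20182, 0.07097×(-3.81669)=-0.27086, 0.10323×(-3.27612)=-0.33818, 0.16129×(-2.63227)=-0.42456.
Sum = -2.26331, so H' = 2.263.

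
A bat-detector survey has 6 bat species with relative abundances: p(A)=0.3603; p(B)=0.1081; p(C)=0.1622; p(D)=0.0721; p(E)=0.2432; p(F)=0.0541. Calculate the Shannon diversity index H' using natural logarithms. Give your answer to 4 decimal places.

Each pᵢ ln pᵢ term (working shown to 6 dp, full precision carried): 0.3603×(-1.020818)=-0.367801, 0.1081×(-2.224699)=-0.240490, 0.1622×(-1.818925)=-0.295030, 0.0721×(-2.629701)=-0.189601, 0.2432×(-1.413871)=-0.343853, 0.0541×(-2.916921)=-0.157805.
Sum = -1.594581, so H' = 1.5946.

1.5946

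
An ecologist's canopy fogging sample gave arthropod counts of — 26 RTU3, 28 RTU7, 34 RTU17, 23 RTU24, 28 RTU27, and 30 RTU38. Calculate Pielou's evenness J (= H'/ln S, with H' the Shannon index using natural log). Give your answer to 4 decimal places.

0.9960

Total N = 26+28+34+23+28+30 = 169, so the proportions are 0.153846, 0.16568, 0.201183, 0.136095, 0.16568, 0.177515 (working shown to 6 dp, full precision carried).
H' = −Σ pᵢ ln pᵢ = −((-0.287970) + (-0.297843) + (-0.322605) + (-0.271428) + (-0.297843) + (-0.306870)) = 1.784558.
With S = 6 species, ln S = 1.791759, so J = 1.784558/1.791759 = 0.995981, i.e. 0.9960 to 4 decimal places.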